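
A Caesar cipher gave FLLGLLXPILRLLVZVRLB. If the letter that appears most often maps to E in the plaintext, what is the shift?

7

The most frequent ciphertext letter is L (appears 8 times).
L is position 11; E is position 4.
Shift = 7.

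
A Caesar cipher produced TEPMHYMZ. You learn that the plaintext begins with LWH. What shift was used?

8

From the crib: T(19)−L(11)=8, so the shift is 8.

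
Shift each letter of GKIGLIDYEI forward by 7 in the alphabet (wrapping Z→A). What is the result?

NRPNSPKFLP

G(6): 6+7=13 → N
K(10): 10+7=17 → R
I(8): 8+7=15 → P
G(6): 6+7=13 → N
L(11): 11+7=18 → S
I(8): 8+7=15 → P
D(3): 3+7=10 → K
Y(24): 24+7=31≡5 → F
E(4): 4+7=11 → L
I(8): 8+7=15 → P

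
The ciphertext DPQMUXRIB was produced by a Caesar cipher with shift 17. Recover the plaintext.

D(3): 3−17=-14≡12 → M
P(15): 15−17=-2≡24 → Y
Q(16): 16−17=-1≡25 → Z
M(12): 12−17=-5≡21 → V
U(20): 20−17=3 → D
X(23): 23−17=6 → G
R(17): 17−17=0 → A
I(8): 8−17=-9≡17 → R
B(1): 1−17=-16≡10 → K

MYZVDGARK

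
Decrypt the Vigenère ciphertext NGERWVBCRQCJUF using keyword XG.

Repeat the key across the ciphertext: XGXGXGXGXGXGXG
N(13)−X(23): -10≡16 → Q
G(6)−G(6): 0 → A
E(4)−X(23): -19≡7 → H
R(17)−G(6): 11 → L
W(22)−X(23): -1≡25 → Z
V(21)−G(6): 15 → P
B(1)−X(23): -22≡4 → E
C(2)−G(6): -4≡22 → W
R(17)−X(23): -6≡20 → U
Q(16)−G(6): 10 → K
C(2)−X(23): -21≡5 → F
J(9)−G(6): 3 → D
U(20)−X(23): -3≡23 → X
F(5)−G(6): -1≡25 → Z

QAHLZPEWUKFDXZ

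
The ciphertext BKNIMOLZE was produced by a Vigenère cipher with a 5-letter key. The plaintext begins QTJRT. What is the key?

LRERT

Subtract each crib letter from the matching ciphertext letter (mod 26):
B(1)−Q(16)=-15≡11 → L
K(10)−T(19)=-9≡17 → R
N(13)−J(9)=4 → E
I(8)−R(17)=-9≡17 → R
M(12)−T(19)=-7≡19 → T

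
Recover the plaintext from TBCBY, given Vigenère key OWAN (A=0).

Repeat the key across the ciphertext: OWANO
T(19)−O(14): 5 → F
B(1)−W(22): -21≡5 → F
C(2)−A(0): 2 → C
B(1)−N(13): -12≡14 → O
Y(24)−O(14): 10 → K

FFCOK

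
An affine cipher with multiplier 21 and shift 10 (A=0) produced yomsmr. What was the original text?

sukokj

The inverse of 21 mod 26 is 5, since 21·5=105≡1. Apply D(y)=5·(y−10) mod 26:
y(24): 5·(24−10)=70≡18 → s
o(14): 5·(14−10)=20 → u
m(12): 5·(12−10)=10 → k
s(18): 5·(18−10)=40≡14 → o
m(12): 5·(12−10)=10 → k
r(17): 5·(17−10)=35≡9 → j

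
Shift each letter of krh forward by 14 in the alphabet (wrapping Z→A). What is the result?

yfv

k(10): 10+14=24 → y
r(17): 17+14=31≡5 → f
h(7): 7+14=21 → v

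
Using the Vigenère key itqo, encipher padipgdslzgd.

xttwxztgtswr

Repeat the key across the message: itqoitqoitqo
p(15)+i(8): 23 → x
a(0)+t(19): 19 → t
d(3)+q(16): 19 → t
i(8)+o(14): 22 → w
p(15)+i(8): 23 → x
g(6)+t(19): 25 → z
d(3)+q(16): 19 → t
s(18)+o(14): 32≡6 → g
l(11)+i(8): 19 → t
z(25)+t(19): 44≡18 → s
g(6)+q(16): 22 → w
d(3)+o(14): 17 → r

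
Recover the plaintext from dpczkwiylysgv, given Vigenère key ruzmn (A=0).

Repeat the key across the ciphertext: ruzmnruzmnruz
d(3)−r(17): -14≡12 → m
p(15)−u(20): -5≡21 → v
c(2)−z(25): -23≡3 → d
z(25)−m(12): 13 → n
k(10)−n(13): -3≡23 → x
w(22)−r(17): 5 → f
i(8)−u(20): -12≡14 → o
y(24)−z(25): -1≡25 → z
l(11)−m(12): -1≡25 → z
y(24)−n(13): 11 → l
s(18)−r(17): 1 → b
g(6)−u(20): -14≡12 → m
v(21)−z(25): -4≡22 → w

mvdnxfozzlbmw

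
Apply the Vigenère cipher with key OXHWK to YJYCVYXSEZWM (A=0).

MGFYFMUZAJKJ

Repeat the key across the message: OXHWKOXHWKOX
Y(24)+O(14): 38≡12 → M
J(9)+X(23): 32≡6 → G
Y(24)+H(7): 31≡5 → F
C(2)+W(22): 24 → Y
V(21)+K(10): 31≡5 → F
Y(24)+O(14): 38≡12 → M
X(23)+X(23): 46≡20 → U
S(18)+H(7): 25 → Z
E(4)+W(22): 26≡0 → A
Z(25)+K(10): 35≡9 → J
W(22)+O(14): 36≡10 → K
M(12)+X(23): 35≡9 → J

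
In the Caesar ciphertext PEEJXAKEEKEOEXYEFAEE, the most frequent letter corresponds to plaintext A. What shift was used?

The most frequent ciphertext letter is E (appears 9 times).
E is position 4; A is position 0.
Shift = 4.

4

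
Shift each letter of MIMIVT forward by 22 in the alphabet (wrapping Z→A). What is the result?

IEIERP

M(12): 12+22=34≡8 → I
I(8): 8+22=30≡4 → E
M(12): 12+22=34≡8 → I
I(8): 8+22=30≡4 → E
V(21): 21+22=43≡17 → R
T(19): 19+22=41≡15 → P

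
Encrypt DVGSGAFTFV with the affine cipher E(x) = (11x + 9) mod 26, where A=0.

D(3): 11·3+9=42≡16 → Q
V(21): 11·21+9=240≡6 → G
G(6): 11·6+9=75≡23 → X
S(18): 11·18+9=207≡25 → Z
G(6): 11·6+9=75≡23 → X
A(0): 11·0+9=9 → J
F(5): 11·5+9=64≡12 → M
T(19): 11·19+9=218≡10 → K
F(5): 11·5+9=64≡12 → M
V(21): 11·21+9=240≡6 → G

QGXZXJMKMG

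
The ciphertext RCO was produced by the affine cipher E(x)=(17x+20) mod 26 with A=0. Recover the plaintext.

JCS

The inverse of 17 mod 26 is 23, since 17·23=391≡1. Apply D(y)=23·(y−20) mod 26:
R(17): 23·(17−20)=-69≡9 → J
C(2): 23·(2−20)=-414≡2 → C
O(14): 23·(14−20)=-138≡18 → S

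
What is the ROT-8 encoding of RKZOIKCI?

ZSHWQSKQ

R(17): 17+8=25 → Z
K(10): 10+8=18 → S
Z(25): 25+8=33≡7 → H
O(14): 14+8=22 → W
I(8): 8+8=16 → Q
K(10): 10+8=18 → S
C(2): 2+8=10 → K
I(8): 8+8=16 → Q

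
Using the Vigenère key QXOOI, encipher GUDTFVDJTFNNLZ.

Repeat the key across the message: QXOOIQXOOIQXOO
G(6)+Q(16): 22 → W
U(20)+X(23): 43≡17 → R
D(3)+O(14): 17 → R
T(19)+O(14): 33≡7 → H
F(5)+I(8): 13 → N
V(21)+Q(16): 37≡11 → L
D(3)+X(23): 26≡0 → A
J(9)+O(14): 23 → X
T(19)+O(14): 33≡7 → H
F(5)+I(8): 13 → N
N(13)+Q(16): 29≡3 → D
N(13)+X(23): 36≡10 → K
L(11)+O(14): 25 → Z
Z(25)+O(14): 39≡13 → N

WRRHNLAXHNDKZN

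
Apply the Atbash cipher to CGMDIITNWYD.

C(2) → X(23)
G(6) → T(19)
M(12) → N(13)
D(3) → W(22)
I(8) → R(17)
I(8) → R(17)
T(19) → G(6)
N(13) → M(12)
W(22) → D(3)
Y(24) → B(1)
D(3) → W(22)

XTNWRRGMDBW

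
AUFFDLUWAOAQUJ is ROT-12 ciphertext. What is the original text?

OITTRZIKOCOEIX

A(0): 0−12=-12≡14 → O
U(20): 20−12=8 → I
F(5): 5−12=-7≡19 → T
F(5): 5−12=-7≡19 → T
D(3): 3−12=-9≡17 → R
L(11): 11−12=-1≡25 → Z
U(20): 20−12=8 → I
W(22): 22−12=10 → K
A(0): 0−12=-12≡14 → O
O(14): 14−12=2 → C
A(0): 0−12=-12≡14 → O
Q(16): 16−12=4 → E
U(20): 20−12=8 → I
J(9): 9−12=-3≡23 → X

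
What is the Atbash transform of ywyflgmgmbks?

bdbuotntnyph

y(24) → b(1)
w(22) → d(3)
y(24) → b(1)
f(5) → u(20)
l(11) → o(14)
g(6) → t(19)
m(12) → n(13)
g(6) → t(19)
m(12) → n(13)
b(1) → y(24)
k(10) → p(15)
s(18) → h(7)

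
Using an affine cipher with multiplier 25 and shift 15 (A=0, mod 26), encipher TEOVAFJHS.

T(19): 25·19+15=490≡22 → W
E(4): 25·4+15=115≡11 → L
O(14): 25·14+15=365≡1 → B
V(21): 25·21+15=540≡20 → U
A(0): 25·0+15=15 → P
F(5): 25·5+15=140≡10 → K
J(9): 25·9+15=240≡6 → G
H(7): 25·7+15=190≡8 → I
S(18): 25·18+15=465≡23 → X

WLBUPKGIX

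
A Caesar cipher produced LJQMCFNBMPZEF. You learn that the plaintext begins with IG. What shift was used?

3

From the crib: L(11)−I(8)=3, so the shift is 3.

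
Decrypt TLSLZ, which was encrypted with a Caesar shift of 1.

SKRKY

T(19): 19−1=18 → S
L(11): 11−1=10 → K
S(18): 18−1=17 → R
L(11): 11−1=10 → K
Z(25): 25−1=24 → Y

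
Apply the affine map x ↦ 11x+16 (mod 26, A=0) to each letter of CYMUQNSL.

MUSCKDGH

C(2): 11·2+16=38≡12 → M
Y(24): 11·24+16=280≡20 → U
M(12): 11·12+16=148≡18 → S
U(20): 11·20+16=236≡2 → C
Q(16): 11·16+16=192≡10 → K
N(13): 11·13+16=159≡3 → D
S(18): 11·18+16=214≡6 → G
L(11): 11·11+16=137≡7 → H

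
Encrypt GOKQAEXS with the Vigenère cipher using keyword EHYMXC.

Repeat the key across the message: EHYMXCEH
G(6)+E(4): 10 → K
O(14)+H(7): 21 → V
K(10)+Y(24): 34≡8 → I
Q(16)+M(12): 28≡2 → C
A(0)+X(23): 23 → X
E(4)+C(2): 6 → G
X(23)+E(4): 27≡1 → B
S(18)+H(7): 25 → Z

KVICXGBZ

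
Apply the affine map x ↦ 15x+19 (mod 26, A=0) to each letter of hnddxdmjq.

h(7): 15·7+19=124≡20 → u
n(13): 15·13+19=214≡6 → g
d(3): 15·3+19=64≡12 → m
d(3): 15·3+19=64≡12 → m
x(23): 15·23+19=364≡0 → a
d(3): 15·3+19=64≡12 → m
m(12): 15·12+19=199≡17 → r
j(9): 15·9+19=154≡24 → y
q(16): 15·16+19=259≡25 → z

ugmmamryz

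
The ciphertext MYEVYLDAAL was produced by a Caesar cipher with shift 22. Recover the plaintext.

M(12): 12−22=-10≡16 → Q
Y(24): 24−22=2 → C
E(4): 4−22=-18≡8 → I
V(21): 21−22=-1≡25 → Z
Y(24): 24−22=2 → C
L(11): 11−22=-11≡15 → P
D(3): 3−22=-19≡7 → H
A(0): 0−22=-22≡4 → E
A(0): 0−22=-22≡4 → E
L(11): 11−22=-11≡15 → P

QCIZCPHEEP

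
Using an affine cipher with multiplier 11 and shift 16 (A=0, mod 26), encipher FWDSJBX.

F(5): 11·5+16=71≡19 → T
W(22): 11·22+16=258≡24 → Y
D(3): 11·3+16=49≡23 → X
S(18): 11·18+16=214≡6 → G
J(9): 11·9+16=115≡11 → L
B(1): 11·1+16=27≡1 → B
X(23): 11·23+16=269≡9 → J

TYXGLBJ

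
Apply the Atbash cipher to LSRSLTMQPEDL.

L(11) → O(14)
S(18) → H(7)
R(17) → I(8)
S(18) → H(7)
L(11) → O(14)
T(19) → G(6)
M(12) → N(13)
Q(16) → J(9)
P(15) → K(10)
E(4) → V(21)
D(3) → W(22)
L(11) → O(14)

OHIHOGNJKVWO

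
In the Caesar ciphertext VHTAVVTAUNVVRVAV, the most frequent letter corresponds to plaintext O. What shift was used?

7

The most frequent ciphertext letter is V (appears 7 times).
V is position 21; O is position 14.
Shift = 7.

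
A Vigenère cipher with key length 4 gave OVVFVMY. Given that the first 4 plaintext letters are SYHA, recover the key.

Subtract each crib letter from the matching ciphertext letter (mod 26):
O(14)−S(18)=-4≡22 → W
V(21)−Y(24)=-3≡23 → X
V(21)−H(7)=14 → O
F(5)−A(0)=5 → F

WXOF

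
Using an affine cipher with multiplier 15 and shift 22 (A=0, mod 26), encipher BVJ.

B(1): 15·1+22=37≡11 → L
V(21): 15·21+22=337≡25 → Z
J(9): 15·9+22=157≡1 → B

LZB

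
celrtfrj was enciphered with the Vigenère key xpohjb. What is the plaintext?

fpxkkeuu

Repeat the key across the ciphertext: xpohjbxp
c(2)−x(23): -21≡5 → f
e(4)−p(15): -11≡15 → p
l(11)−o(14): -3≡23 → x
r(17)−h(7): 10 → k
t(19)−j(9): 10 → k
f(5)−b(1): 4 → e
r(17)−x(23): -6≡20 → u
j(9)−p(15): -6≡20 → u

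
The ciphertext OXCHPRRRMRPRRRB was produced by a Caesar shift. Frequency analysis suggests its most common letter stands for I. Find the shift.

The most frequent ciphertext letter is R (appears 7 times).
R is position 17; I is position 8.
Shift = 9.

9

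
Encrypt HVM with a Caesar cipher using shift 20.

BPG

H(7): 7+20=27≡1 → B
V(21): 21+20=41≡15 → P
M(12): 12+20=32≡6 → G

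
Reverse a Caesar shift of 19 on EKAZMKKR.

E(4): 4−19=-15≡11 → L
K(10): 10−19=-9≡17 → R
A(0): 0−19=-19≡7 → H
Z(25): 25−19=6 → G
M(12): 12−19=-7≡19 → T
K(10): 10−19=-9≡17 → R
K(10): 10−19=-9≡17 → R
R(17): 17−19=-2≡24 → Y

LRHGTRRY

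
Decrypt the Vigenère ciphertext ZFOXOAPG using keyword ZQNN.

APBKPKCT

Repeat the key across the ciphertext: ZQNNZQNN
Z(25)−Z(25): 0 → A
F(5)−Q(16): -11≡15 → P
O(14)−N(13): 1 → B
X(23)−N(13): 10 → K
O(14)−Z(25): -11≡15 → P
A(0)−Q(16): -16≡10 → K
P(15)−N(13): 2 → C
G(6)−N(13): -7≡19 → T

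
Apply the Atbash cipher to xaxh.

x(23) → c(2)
a(0) → z(25)
x(23) → c(2)
h(7) → s(18)

czcs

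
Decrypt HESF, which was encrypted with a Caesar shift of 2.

H(7): 7−2=5 → F
E(4): 4−2=2 → C
S(18): 18−2=16 → Q
F(5): 5−2=3 → D

FCQD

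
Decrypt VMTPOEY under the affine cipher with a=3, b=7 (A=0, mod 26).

WTEULZX

The inverse of 3 mod 26 is 9, since 3·9=27≡1. Apply D(y)=9·(y−7) mod 26:
V(21): 9·(21−7)=126≡22 → W
M(12): 9·(12−7)=45≡19 → T
T(19): 9·(19−7)=108≡4 → E
P(15): 9·(15−7)=72≡20 → U
O(14): 9·(14−7)=63≡11 → L
E(4): 9·(4−7)=-27≡25 → Z
Y(24): 9·(24−7)=153≡23 → X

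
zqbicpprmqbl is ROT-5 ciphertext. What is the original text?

z(25): 25−5=20 → u
q(16): 16−5=11 → l
b(1): 1−5=-4≡22 → w
i(8): 8−5=3 → d
c(2): 2−5=-3≡23 → x
p(15): 15−5=10 → k
p(15): 15−5=10 → k
r(17): 17−5=12 → m
m(12): 12−5=7 → h
q(16): 16−5=11 → l
b(1): 1−5=-4≡22 → w
l(11): 11−5=6 → g

ulwdxkkmhlwg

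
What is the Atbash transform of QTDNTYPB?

JGWMGBKY

Q(16) → J(9)
T(19) → G(6)
D(3) → W(22)
N(13) → M(12)
T(19) → G(6)
Y(24) → B(1)
P(15) → K(10)
B(1) → Y(24)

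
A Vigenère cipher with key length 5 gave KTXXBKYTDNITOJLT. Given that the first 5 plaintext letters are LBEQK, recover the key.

Subtract each crib letter from the matching ciphertext letter (mod 26):
K(10)−L(11)=-1≡25 → Z
T(19)−B(1)=18 → S
X(23)−E(4)=19 → T
X(23)−Q(16)=7 → H
B(1)−K(10)=-9≡17 → R

ZSTHR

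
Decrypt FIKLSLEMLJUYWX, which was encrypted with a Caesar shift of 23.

ILNOVOHPOMXBZA

F(5): 5−23=-18≡8 → I
I(8): 8−23=-15≡11 → L
K(10): 10−23=-13≡13 → N
L(11): 11−23=-12≡14 → O
S(18): 18−23=-5≡21 → V
L(11): 11−23=-12≡14 → O
E(4): 4−23=-19≡7 → H
M(12): 12−23=-11≡15 → P
L(11): 11−23=-12≡14 → O
J(9): 9−23=-14≡12 → M
U(20): 20−23=-3≡23 → X
Y(24): 24−23=1 → B
W(22): 22−23=-1≡25 → Z
X(23): 23−23=0 → A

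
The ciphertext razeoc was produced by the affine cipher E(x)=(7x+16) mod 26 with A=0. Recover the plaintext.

pufcwy

The inverse of 7 mod 26 is 15, since 7·15=105≡1. Apply D(y)=15·(y−16) mod 26:
r(17): 15·(17−16)=15 → p
a(0): 15·(0−16)=-240≡20 → u
z(25): 15·(25−16)=135≡5 → f
e(4): 15·(4−16)=-180≡2 → c
o(14): 15·(14−16)=-30≡22 → w
c(2): 15·(2−16)=-210≡24 → y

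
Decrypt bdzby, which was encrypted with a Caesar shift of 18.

jlhjg

b(1): 1−18=-17≡9 → j
d(3): 3−18=-15≡11 → l
z(25): 25−18=7 → h
b(1): 1−18=-17≡9 → j
y(24): 24−18=6 → g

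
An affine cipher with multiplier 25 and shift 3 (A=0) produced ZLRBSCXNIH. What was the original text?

ESMCLBGQVW

The inverse of 25 mod 26 is 25, since 25·25=625≡1. Apply D(y)=25·(y−3) mod 26:
Z(25): 25·(25−3)=550≡4 → E
L(11): 25·(11−3)=200≡18 → S
R(17): 25·(17−3)=350≡12 → M
B(1): 25·(1−3)=-50≡2 → C
S(18): 25·(18−3)=375≡11 → L
C(2): 25·(2−3)=-25≡1 → B
X(23): 25·(23−3)=500≡6 → G
N(13): 25·(13−3)=250≡16 → Q
I(8): 25·(8−3)=125≡21 → V
H(7): 25·(7−3)=100≡22 → W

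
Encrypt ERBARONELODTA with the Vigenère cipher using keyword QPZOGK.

UGAOXYDTKCJDQ

Repeat the key across the message: QPZOGKQPZOGKQ
E(4)+Q(16): 20 → U
R(17)+P(15): 32≡6 → G
B(1)+Z(25): 26≡0 → A
A(0)+O(14): 14 → O
R(17)+G(6): 23 → X
O(14)+K(10): 24 → Y
N(13)+Q(16): 29≡3 → D
E(4)+P(15): 19 → T
L(11)+Z(25): 36≡10 → K
O(14)+O(14): 28≡2 → C
D(3)+G(6): 9 → J
T(19)+K(10): 29≡3 → D
A(0)+Q(16): 16 → Q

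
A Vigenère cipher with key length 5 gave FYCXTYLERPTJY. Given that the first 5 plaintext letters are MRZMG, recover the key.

THDLN

Subtract each crib letter from the matching ciphertext letter (mod 26):
F(5)−M(12)=-7≡19 → T
Y(24)−R(17)=7 → H
C(2)−Z(25)=-23≡3 → D
X(23)−M(12)=11 → L
T(19)−G(6)=13 → N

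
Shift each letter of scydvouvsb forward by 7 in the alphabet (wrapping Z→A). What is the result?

zjfkcvbczi

s(18): 18+7=25 → z
c(2): 2+7=9 → j
y(24): 24+7=31≡5 → f
d(3): 3+7=10 → k
v(21): 21+7=28≡2 → c
o(14): 14+7=21 → v
u(20): 20+7=27≡1 → b
v(21): 21+7=28≡2 → c
s(18): 18+7=25 → z
b(1): 1+7=8 → i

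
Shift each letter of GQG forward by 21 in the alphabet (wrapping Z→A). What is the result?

G(6): 6+21=27≡1 → B
Q(16): 16+21=37≡11 → L
G(6): 6+21=27≡1 → B

BLB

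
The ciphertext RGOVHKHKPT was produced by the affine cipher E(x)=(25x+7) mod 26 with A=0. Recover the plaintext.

QBTMAXAXSO

The inverse of 25 mod 26 is 25, since 25·25=625≡1. Apply D(y)=25·(y−7) mod 26:
R(17): 25·(17−7)=250≡16 → Q
G(6): 25·(6−7)=-25≡1 → B
O(14): 25·(14−7)=175≡19 → T
V(21): 25·(21−7)=350≡12 → M
H(7): 25·(7−7)=0 → A
K(10): 25·(10−7)=75≡23 → X
H(7): 25·(7−7)=0 → A
K(10): 25·(10−7)=75≡23 → X
P(15): 25·(15−7)=200≡18 → S
T(19): 25·(19−7)=300≡14 → O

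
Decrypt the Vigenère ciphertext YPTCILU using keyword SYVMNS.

Repeat the key across the ciphertext: SYVMNSS
Y(24)−S(18): 6 → G
P(15)−Y(24): -9≡17 → R
T(19)−V(21): -2≡24 → Y
C(2)−M(12): -10≡16 → Q
I(8)−N(13): -5≡21 → V
L(11)−S(18): -7≡19 → T
U(20)−S(18): 2 → C

GRYQVTC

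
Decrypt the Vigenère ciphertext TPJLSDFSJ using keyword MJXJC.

HGMCQRWVA

Repeat the key across the ciphertext: MJXJCMJXJ
T(19)−M(12): 7 → H
P(15)−J(9): 6 → G
J(9)−X(23): -14≡12 → M
L(11)−J(9): 2 → C
S(18)−C(2): 16 → Q
D(3)−M(12): -9≡17 → R
F(5)−J(9): -4≡22 → W
S(18)−X(23): -5≡21 → V
J(9)−J(9): 0 → A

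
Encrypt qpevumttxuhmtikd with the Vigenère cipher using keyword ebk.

Repeat the key across the message: ebkebkebkebkebke
q(16)+e(4): 20 → u
p(15)+b(1): 16 → q
e(4)+k(10): 14 → o
v(21)+e(4): 25 → z
u(20)+b(1): 21 → v
m(12)+k(10): 22 → w
t(19)+e(4): 23 → x
t(19)+b(1): 20 → u
x(23)+k(10): 33≡7 → h
u(20)+e(4): 24 → y
h(7)+b(1): 8 → i
m(12)+k(10): 22 → w
t(19)+e(4): 23 → x
i(8)+b(1): 9 → j
k(10)+k(10): 20 → u
d(3)+e(4): 7 → h

uqozvwxuhyiwxjuh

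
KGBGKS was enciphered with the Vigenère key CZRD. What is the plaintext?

IHKDIT

Repeat the key across the ciphertext: CZRDCZ
K(10)−C(2): 8 → I
G(6)−Z(25): -19≡7 → H
B(1)−R(17): -16≡10 → K
G(6)−D(3): 3 → D
K(10)−C(2): 8 → I
S(18)−Z(25): -7≡19 → T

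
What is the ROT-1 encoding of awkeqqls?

bxlfrrmt

a(0): 0+1=1 → b
w(22): 22+1=23 → x
k(10): 10+1=11 → l
e(4): 4+1=5 → f
q(16): 16+1=17 → r
q(16): 16+1=17 → r
l(11): 11+1=12 → m
s(18): 18+1=19 → t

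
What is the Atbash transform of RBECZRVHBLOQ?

R(17) → I(8)
B(1) → Y(24)
E(4) → V(21)
C(2) → X(23)
Z(25) → A(0)
R(17) → I(8)
V(21) → E(4)
H(7) → S(18)
B(1) → Y(24)
L(11) → O(14)
O(14) → L(11)
Q(16) → J(9)

IYVXAIESYOLJ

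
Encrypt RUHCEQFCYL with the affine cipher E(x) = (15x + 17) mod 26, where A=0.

R(17): 15·17+17=272≡12 → M
U(20): 15·20+17=317≡5 → F
H(7): 15·7+17=122≡18 → S
C(2): 15·2+17=47≡21 → V
E(4): 15·4+17=77≡25 → Z
Q(16): 15·16+17=257≡23 → X
F(5): 15·5+17=92≡14 → O
C(2): 15·2+17=47≡21 → V
Y(24): 15·24+17=377≡13 → N
L(11): 15·11+17=182≡0 → A

MFSVZXOVNA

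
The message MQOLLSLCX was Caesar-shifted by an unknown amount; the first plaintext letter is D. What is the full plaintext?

From the crib: M(12)−D(3)=9, so the shift is 9.
Subtract 9 from each ciphertext letter:
M(12): 12−9=3 → D
Q(16): 16−9=7 → H
O(14): 14−9=5 → F
L(11): 11−9=2 → C
L(11): 11−9=2 → C
S(18): 18−9=9 → J
L(11): 11−9=2 → C
C(2): 2−9=-7≡19 → T
X(23): 23−9=14 → O

DHFCCJCTO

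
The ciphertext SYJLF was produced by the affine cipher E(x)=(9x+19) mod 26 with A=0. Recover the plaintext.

The inverse of 9 mod 26 is 3, since 9·3=27≡1. Apply D(y)=3·(y−19) mod 26:
S(18): 3·(18−19)=-3≡23 → X
Y(24): 3·(24−19)=15 → P
J(9): 3·(9−19)=-30≡22 → W
L(11): 3·(11−19)=-24≡2 → C
F(5): 3·(5−19)=-42≡10 → K

XPWCK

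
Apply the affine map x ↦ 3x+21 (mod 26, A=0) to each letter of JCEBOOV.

WBHYLLG

J(9): 3·9+21=48≡22 → W
C(2): 3·2+21=27≡1 → B
E(4): 3·4+21=33≡7 → H
B(1): 3·1+21=24 → Y
O(14): 3·14+21=63≡11 → L
O(14): 3·14+21=63≡11 → L
V(21): 3·21+21=84≡6 → G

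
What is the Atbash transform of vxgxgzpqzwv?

v(21) → e(4)
x(23) → c(2)
g(6) → t(19)
x(23) → c(2)
g(6) → t(19)
z(25) → a(0)
p(15) → k(10)
q(16) → j(9)
z(25) → a(0)
w(22) → d(3)
v(21) → e(4)

ectctakjade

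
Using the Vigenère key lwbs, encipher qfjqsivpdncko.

Repeat the key across the message: lwbslwbslwbsl
q(16)+l(11): 27≡1 → b
f(5)+w(22): 27≡1 → b
j(9)+b(1): 10 → k
q(16)+s(18): 34≡8 → i
s(18)+l(11): 29≡3 → d
i(8)+w(22): 30≡4 → e
v(21)+b(1): 22 → w
p(15)+s(18): 33≡7 → h
d(3)+l(11): 14 → o
n(13)+w(22): 35≡9 → j
c(2)+b(1): 3 → d
k(10)+s(18): 28≡2 → c
o(14)+l(11): 25 → z

bbkidewhojdcz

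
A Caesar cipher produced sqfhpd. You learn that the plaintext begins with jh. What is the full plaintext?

From the crib: s(18)−j(9)=9, so the shift is 9.
Subtract 9 from each ciphertext letter:
s(18): 18−9=9 → j
q(16): 16−9=7 → h
f(5): 5−9=-4≡22 → w
h(7): 7−9=-2≡24 → y
p(15): 15−9=6 → g
d(3): 3−9=-6≡20 → u

jhwygu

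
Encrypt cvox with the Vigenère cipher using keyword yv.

aqms

Repeat the key across the message: yvyv
c(2)+y(24): 26≡0 → a
v(21)+v(21): 42≡16 → q
o(14)+y(24): 38≡12 → m
x(23)+v(21): 44≡18 → s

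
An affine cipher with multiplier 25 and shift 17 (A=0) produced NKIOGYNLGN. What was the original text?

The inverse of 25 mod 26 is 25, since 25·25=625≡1. Apply D(y)=25·(y−17) mod 26:
N(13): 25·(13−17)=-100≡4 → E
K(10): 25·(10−17)=-175≡7 → H
I(8): 25·(8−17)=-225≡9 → J
O(14): 25·(14−17)=-75≡3 → D
G(6): 25·(6−17)=-275≡11 → L
Y(24): 25·(24−17)=175≡19 → T
N(13): 25·(13−17)=-100≡4 → E
L(11): 25·(11−17)=-150≡6 → G
G(6): 25·(6−17)=-275≡11 → L
N(13): 25·(13−17)=-100≡4 → E

EHJDLTEGLE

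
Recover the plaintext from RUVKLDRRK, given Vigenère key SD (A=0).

Repeat the key across the ciphertext: SDSDSDSDS
R(17)−S(18): -1≡25 → Z
U(20)−D(3): 17 → R
V(21)−S(18): 3 → D
K(10)−D(3): 7 → H
L(11)−S(18): -7≡19 → T
D(3)−D(3): 0 → A
R(17)−S(18): -1≡25 → Z
R(17)−D(3): 14 → O
K(10)−S(18): -8≡18 → S

ZRDHTAZOS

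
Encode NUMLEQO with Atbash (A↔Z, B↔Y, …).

MFNOVJL

N(13) → M(12)
U(20) → F(5)
M(12) → N(13)
L(11) → O(14)
E(4) → V(21)
Q(16) → J(9)
O(14) → L(11)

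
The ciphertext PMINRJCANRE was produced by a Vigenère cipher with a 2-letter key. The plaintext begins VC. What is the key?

UK

Subtract each crib letter from the matching ciphertext letter (mod 26):
P(15)−V(21)=-6≡20 → U
M(12)−C(2)=10 → K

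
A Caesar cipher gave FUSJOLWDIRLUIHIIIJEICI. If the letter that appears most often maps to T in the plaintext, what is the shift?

15

The most frequent ciphertext letter is I (appears 7 times).
I is position 8; T is position 19.
Shift = -11≡15.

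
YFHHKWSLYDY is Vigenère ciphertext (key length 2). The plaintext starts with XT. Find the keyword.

Subtract each crib letter from the matching ciphertext letter (mod 26):
Y(24)−X(23)=1 → B
F(5)−T(19)=-14≡12 → M

BM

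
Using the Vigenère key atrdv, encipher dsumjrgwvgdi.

dllperznybdb

Repeat the key across the message: atrdvatrdvat
d(3)+a(0): 3 → d
s(18)+t(19): 37≡11 → l
u(20)+r(17): 37≡11 → l
m(12)+d(3): 15 → p
j(9)+v(21): 30≡4 → e
r(17)+a(0): 17 → r
g(6)+t(19): 25 → z
w(22)+r(17): 39≡13 → n
v(21)+d(3): 24 → y
g(6)+v(21): 27≡1 → b
d(3)+a(0): 3 → d
i(8)+t(19): 27≡1 → b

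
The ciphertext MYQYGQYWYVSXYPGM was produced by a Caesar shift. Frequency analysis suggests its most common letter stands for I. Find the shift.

16

The most frequent ciphertext letter is Y (appears 5 times).
Y is position 24; I is position 8.
Shift = 16.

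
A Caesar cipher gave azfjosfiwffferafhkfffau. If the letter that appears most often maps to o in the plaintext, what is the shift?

The most frequent ciphertext letter is f (appears 9 times).
f is position 5; o is position 14.
Shift = -9≡17.

17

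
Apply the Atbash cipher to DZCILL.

D(3) → W(22)
Z(25) → A(0)
C(2) → X(23)
I(8) → R(17)
L(11) → O(14)
L(11) → O(14)

WAXROO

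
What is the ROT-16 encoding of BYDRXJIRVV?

B(1): 1+16=17 → R
Y(24): 24+16=40≡14 → O
D(3): 3+16=19 → T
R(17): 17+16=33≡7 → H
X(23): 23+16=39≡13 → N
J(9): 9+16=25 → Z
I(8): 8+16=24 → Y
R(17): 17+16=33≡7 → H
V(21): 21+16=37≡11 → L
V(21): 21+16=37≡11 → L

ROTHNZYHLL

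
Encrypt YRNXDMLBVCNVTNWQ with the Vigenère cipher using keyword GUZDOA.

Repeat the key across the message: GUZDOAGUZDOAGUZD
Y(24)+G(6): 30≡4 → E
R(17)+U(20): 37≡11 → L
N(13)+Z(25): 38≡12 → M
X(23)+D(3): 26≡0 → A
D(3)+O(14): 17 → R
M(12)+A(0): 12 → M
L(11)+G(6): 17 → R
B(1)+U(20): 21 → V
V(21)+Z(25): 46≡20 → U
C(2)+D(3): 5 → F
N(13)+O(14): 27≡1 → B
V(21)+A(0): 21 → V
T(19)+G(6): 25 → Z
N(13)+U(20): 33≡7 → H
W(22)+Z(25): 47≡21 → V
Q(16)+D(3): 19 → T

ELMARMRVUFBVZHVT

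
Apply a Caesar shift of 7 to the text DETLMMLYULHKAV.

KLASTTSFBSORHC

D(3): 3+7=10 → K
E(4): 4+7=11 → L
T(19): 19+7=26≡0 → A
L(11): 11+7=18 → S
M(12): 12+7=19 → T
M(12): 12+7=19 → T
L(11): 11+7=18 → S
Y(24): 24+7=31≡5 → F
U(20): 20+7=27≡1 → B
L(11): 11+7=18 → S
H(7): 7+7=14 → O
K(10): 10+7=17 → R
A(0): 0+7=7 → H
V(21): 21+7=28≡2 → C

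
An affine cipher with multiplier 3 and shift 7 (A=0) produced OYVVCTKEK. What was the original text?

LXWWHEBZB

The inverse of 3 mod 26 is 9, since 3·9=27≡1. Apply D(y)=9·(y−7) mod 26:
O(14): 9·(14−7)=63≡11 → L
Y(24): 9·(24−7)=153≡23 → X
V(21): 9·(21−7)=126≡22 → W
V(21): 9·(21−7)=126≡22 → W
C(2): 9·(2−7)=-45≡7 → H
T(19): 9·(19−7)=108≡4 → E
K(10): 9·(10−7)=27≡1 → B
E(4): 9·(4−7)=-27≡25 → Z
K(10): 9·(10−7)=27≡1 → B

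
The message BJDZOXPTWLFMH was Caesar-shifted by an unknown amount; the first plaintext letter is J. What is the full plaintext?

JRLHWFXBETNUP

From the crib: B(1)−J(9)=-8≡18, so the shift is 18.
Subtract 18 from each ciphertext letter:
B(1): 1−18=-17≡9 → J
J(9): 9−18=-9≡17 → R
D(3): 3−18=-15≡11 → L
Z(25): 25−18=7 → H
O(14): 14−18=-4≡22 → W
X(23): 23−18=5 → F
P(15): 15−18=-3≡23 → X
T(19): 19−18=1 → B
W(22): 22−18=4 → E
L(11): 11−18=-7≡19 → T
F(5): 5−18=-13≡13 → N
M(12): 12−18=-6≡20 → U
H(7): 7−18=-11≡15 → P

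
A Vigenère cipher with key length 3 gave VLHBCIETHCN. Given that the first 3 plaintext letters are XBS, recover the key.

Subtract each crib letter from the matching ciphertext letter (mod 26):
V(21)−X(23)=-2≡24 → Y
L(11)−B(1)=10 → K
H(7)−S(18)=-11≡15 → P

YKP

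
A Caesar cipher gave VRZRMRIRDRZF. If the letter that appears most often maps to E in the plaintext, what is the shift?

13

The most frequent ciphertext letter is R (appears 5 times).
R is position 17; E is position 4.
Shift = 13.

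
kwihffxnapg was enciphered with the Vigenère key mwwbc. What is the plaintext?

Repeat the key across the ciphertext: mwwbcmwwbcm
k(10)−m(12): -2≡24 → y
w(22)−w(22): 0 → a
i(8)−w(22): -14≡12 → m
h(7)−b(1): 6 → g
f(5)−c(2): 3 → d
f(5)−m(12): -7≡19 → t
x(23)−w(22): 1 → b
n(13)−w(22): -9≡17 → r
a(0)−b(1): -1≡25 → z
p(15)−c(2): 13 → n
g(6)−m(12): -6≡20 → u

yamgdtbrznu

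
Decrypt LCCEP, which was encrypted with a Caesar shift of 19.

SJJLW

L(11): 11−19=-8≡18 → S
C(2): 2−19=-17≡9 → J
C(2): 2−19=-17≡9 → J
E(4): 4−19=-15≡11 → L
P(15): 15−19=-4≡22 → W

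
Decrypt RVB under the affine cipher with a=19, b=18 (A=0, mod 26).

The inverse of 19 mod 26 is 11, since 19·11=209≡1. Apply D(y)=11·(y−18) mod 26:
R(17): 11·(17−18)=-11≡15 → P
V(21): 11·(21−18)=33≡7 → H
B(1): 11·(1−18)=-187≡21 → V

PHV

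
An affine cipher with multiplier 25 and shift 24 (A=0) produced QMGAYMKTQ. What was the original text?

IMSYAMOFI

The inverse of 25 mod 26 is 25, since 25·25=625≡1. Apply D(y)=25·(y−24) mod 26:
Q(16): 25·(16−24)=-200≡8 → I
M(12): 25·(12−24)=-300≡12 → M
G(6): 25·(6−24)=-450≡18 → S
A(0): 25·(0−24)=-600≡24 → Y
Y(24): 25·(24−24)=0 → A
M(12): 25·(12−24)=-300≡12 → M
K(10): 25·(10−24)=-350≡14 → O
T(19): 25·(19−24)=-125≡5 → F
Q(16): 25·(16−24)=-200≡8 → I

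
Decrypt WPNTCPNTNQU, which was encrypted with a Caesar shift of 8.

OHFLUHFLFIM

W(22): 22−8=14 → O
P(15): 15−8=7 → H
N(13): 13−8=5 → F
T(19): 19−8=11 → L
C(2): 2−8=-6≡20 → U
P(15): 15−8=7 → H
N(13): 13−8=5 → F
T(19): 19−8=11 → L
N(13): 13−8=5 → F
Q(16): 16−8=8 → I
U(20): 20−8=12 → M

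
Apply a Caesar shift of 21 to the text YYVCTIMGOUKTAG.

TTQXODHBJPFOVB

Y(24): 24+21=45≡19 → T
Y(24): 24+21=45≡19 → T
V(21): 21+21=42≡16 → Q
C(2): 2+21=23 → X
T(19): 19+21=40≡14 → O
I(8): 8+21=29≡3 → D
M(12): 12+21=33≡7 → H
G(6): 6+21=27≡1 → B
O(14): 14+21=35≡9 → J
U(20): 20+21=41≡15 → P
K(10): 10+21=31≡5 → F
T(19): 19+21=40≡14 → O
A(0): 0+21=21 → V
G(6): 6+21=27≡1 → B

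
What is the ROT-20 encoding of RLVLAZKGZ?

R(17): 17+20=37≡11 → L
L(11): 11+20=31≡5 → F
V(21): 21+20=41≡15 → P
L(11): 11+20=31≡5 → F
A(0): 0+20=20 → U
Z(25): 25+20=45≡19 → T
K(10): 10+20=30≡4 → E
G(6): 6+20=26≡0 → A
Z(25): 25+20=45≡19 → T

LFPFUTEAT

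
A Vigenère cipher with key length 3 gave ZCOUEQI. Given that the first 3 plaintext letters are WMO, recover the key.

Subtract each crib letter from the matching ciphertext letter (mod 26):
Z(25)−W(22)=3 → D
C(2)−M(12)=-10≡16 → Q
O(14)−O(14)=0 → A

DQA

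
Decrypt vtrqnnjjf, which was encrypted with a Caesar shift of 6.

pnlkhhddz

v(21): 21−6=15 → p
t(19): 19−6=13 → n
r(17): 17−6=11 → l
q(16): 16−6=10 → k
n(13): 13−6=7 → h
n(13): 13−6=7 → h
j(9): 9−6=3 → d
j(9): 9−6=3 → d
f(5): 5−6=-1≡25 → z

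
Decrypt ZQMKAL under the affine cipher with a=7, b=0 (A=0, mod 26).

LGYUAJ

The inverse of 7 mod 26 is 15, since 7·15=105≡1. Apply D(y)=15·(y−0) mod 26:
Z(25): 15·(25−0)=375≡11 → L
Q(16): 15·(16−0)=240≡6 → G
M(12): 15·(12−0)=180≡24 → Y
K(10): 15·(10−0)=150≡20 → U
A(0): 15·(0−0)=0 → A
L(11): 15·(11−0)=165≡9 → J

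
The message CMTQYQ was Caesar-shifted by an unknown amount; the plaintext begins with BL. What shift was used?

From the crib: C(2)−B(1)=1, so the shift is 1.

1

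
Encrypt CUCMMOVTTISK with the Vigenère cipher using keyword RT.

Repeat the key across the message: RTRTRTRTRTRT
C(2)+R(17): 19 → T
U(20)+T(19): 39≡13 → N
C(2)+R(17): 19 → T
M(12)+T(19): 31≡5 → F
M(12)+R(17): 29≡3 → D
O(14)+T(19): 33≡7 → H
V(21)+R(17): 38≡12 → M
T(19)+T(19): 38≡12 → M
T(19)+R(17): 36≡10 → K
I(8)+T(19): 27≡1 → B
S(18)+R(17): 35≡9 → J
K(10)+T(19): 29≡3 → D

TNTFDHMMKBJD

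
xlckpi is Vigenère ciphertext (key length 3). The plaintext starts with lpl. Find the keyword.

Subtract each crib letter from the matching ciphertext letter (mod 26):
x(23)−l(11)=12 → m
l(11)−p(15)=-4≡22 → w
c(2)−l(11)=-9≡17 → r

mwr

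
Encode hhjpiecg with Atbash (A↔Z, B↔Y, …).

ssqkrvxt

h(7) → s(18)
h(7) → s(18)
j(9) → q(16)
p(15) → k(10)
i(8) → r(17)
e(4) → v(21)
c(2) → x(23)
g(6) → t(19)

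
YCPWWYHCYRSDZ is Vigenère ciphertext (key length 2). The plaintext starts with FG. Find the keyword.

TW

Subtract each crib letter from the matching ciphertext letter (mod 26):
Y(24)−F(5)=19 → T
C(2)−G(6)=-4≡22 → W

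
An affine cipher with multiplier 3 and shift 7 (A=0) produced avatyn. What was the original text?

The inverse of 3 mod 26 is 9, since 3·9=27≡1. Apply D(y)=9·(y−7) mod 26:
a(0): 9·(0−7)=-63≡15 → p
v(21): 9·(21−7)=126≡22 → w
a(0): 9·(0−7)=-63≡15 → p
t(19): 9·(19−7)=108≡4 → e
y(24): 9·(24−7)=153≡23 → x
n(13): 9·(13−7)=54≡2 → c

pwpexc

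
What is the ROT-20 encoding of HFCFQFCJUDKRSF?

H(7): 7+20=27≡1 → B
F(5): 5+20=25 → Z
C(2): 2+20=22 → W
F(5): 5+20=25 → Z
Q(16): 16+20=36≡10 → K
F(5): 5+20=25 → Z
C(2): 2+20=22 → W
J(9): 9+20=29≡3 → D
U(20): 20+20=40≡14 → O
D(3): 3+20=23 → X
K(10): 10+20=30≡4 → E
R(17): 17+20=37≡11 → L
S(18): 18+20=38≡12 → M
F(5): 5+20=25 → Z

BZWZKZWDOXELMZ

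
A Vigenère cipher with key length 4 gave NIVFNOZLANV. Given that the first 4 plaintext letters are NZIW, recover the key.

AJNJ

Subtract each crib letter from the matching ciphertext letter (mod 26):
N(13)−N(13)=0 → A
I(8)−Z(25)=-17≡9 → J
V(21)−I(8)=13 → N
F(5)−W(22)=-17≡9 → J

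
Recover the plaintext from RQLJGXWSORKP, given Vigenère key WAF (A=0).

Repeat the key across the ciphertext: WAFWAFWAFWAF
R(17)−W(22): -5≡21 → V
Q(16)−A(0): 16 → Q
L(11)−F(5): 6 → G
J(9)−W(22): -13≡13 → N
G(6)−A(0): 6 → G
X(23)−F(5): 18 → S
W(22)−W(22): 0 → A
S(18)−A(0): 18 → S
O(14)−F(5): 9 → J
R(17)−W(22): -5≡21 → V
K(10)−A(0): 10 → K
P(15)−F(5): 10 → K

VQGNGSASJVKK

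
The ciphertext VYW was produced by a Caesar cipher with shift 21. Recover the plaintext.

V(21): 21−21=0 → A
Y(24): 24−21=3 → D
W(22): 22−21=1 → B

ADB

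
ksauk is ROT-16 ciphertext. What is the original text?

uckeu

k(10): 10−16=-6≡20 → u
s(18): 18−16=2 → c
a(0): 0−16=-16≡10 → k
u(20): 20−16=4 → e
k(10): 10−16=-6≡20 → u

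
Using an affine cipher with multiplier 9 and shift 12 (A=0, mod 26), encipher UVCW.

U(20): 9·20+12=192≡10 → K
V(21): 9·21+12=201≡19 → T
C(2): 9·2+12=30≡4 → E
W(22): 9·22+12=210≡2 → C

KTEC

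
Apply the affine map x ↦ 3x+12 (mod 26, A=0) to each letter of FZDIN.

BJVKZ

F(5): 3·5+12=27≡1 → B
Z(25): 3·25+12=87≡9 → J
D(3): 3·3+12=21 → V
I(8): 3·8+12=36≡10 → K
N(13): 3·13+12=51≡25 → Z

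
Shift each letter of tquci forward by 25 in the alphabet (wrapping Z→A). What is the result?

t(19): 19+25=44≡18 → s
q(16): 16+25=41≡15 → p
u(20): 20+25=45≡19 → t
c(2): 2+25=27≡1 → b
i(8): 8+25=33≡7 → h

sptbh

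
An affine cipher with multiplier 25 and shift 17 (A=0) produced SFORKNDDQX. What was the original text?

The inverse of 25 mod 26 is 25, since 25·25=625≡1. Apply D(y)=25·(y−17) mod 26:
S(18): 25·(18−17)=25 → Z
F(5): 25·(5−17)=-300≡12 → M
O(14): 25·(14−17)=-75≡3 → D
R(17): 25·(17−17)=0 → A
K(10): 25·(10−17)=-175≡7 → H
N(13): 25·(13−17)=-100≡4 → E
D(3): 25·(3−17)=-350≡14 → O
D(3): 25·(3−17)=-350≡14 → O
Q(16): 25·(16−17)=-25≡1 → B
X(23): 25·(23−17)=150≡20 → U

ZMDAHEOOBU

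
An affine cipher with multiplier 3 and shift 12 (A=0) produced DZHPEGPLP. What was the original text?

XNHBGYBRB

The inverse of 3 mod 26 is 9, since 3·9=27≡1. Apply D(y)=9·(y−12) mod 26:
D(3): 9·(3−12)=-81≡23 → X
Z(25): 9·(25−12)=117≡13 → N
H(7): 9·(7−12)=-45≡7 → H
P(15): 9·(15−12)=27≡1 → B
E(4): 9·(4−12)=-72≡6 → G
G(6): 9·(6−12)=-54≡24 → Y
P(15): 9·(15−12)=27≡1 → B
L(11): 9·(11−12)=-9≡17 → R
P(15): 9·(15−12)=27≡1 → B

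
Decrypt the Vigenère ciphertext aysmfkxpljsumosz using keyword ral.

Repeat the key across the ciphertext: ralralralralralr
a(0)−r(17): -17≡9 → j
y(24)−a(0): 24 → y
s(18)−l(11): 7 → h
m(12)−r(17): -5≡21 → v
f(5)−a(0): 5 → f
k(10)−l(11): -1≡25 → z
x(23)−r(17): 6 → g
p(15)−a(0): 15 → p
l(11)−l(11): 0 → a
j(9)−r(17): -8≡18 → s
s(18)−a(0): 18 → s
u(20)−l(11): 9 → j
m(12)−r(17): -5≡21 → v
o(14)−a(0): 14 → o
s(18)−l(11): 7 → h
z(25)−r(17): 8 → i

jyhvfzgpassjvohi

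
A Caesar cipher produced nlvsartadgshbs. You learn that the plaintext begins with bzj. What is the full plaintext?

From the crib: n(13)−b(1)=12, so the shift is 12.
Subtract 12 from each ciphertext letter:
n(13): 13−12=1 → b
l(11): 11−12=-1≡25 → z
v(21): 21−12=9 → j
s(18): 18−12=6 → g
a(0): 0−12=-12≡14 → o
r(17): 17−12=5 → f
t(19): 19−12=7 → h
a(0): 0−12=-12≡14 → o
d(3): 3−12=-9≡17 → r
g(6): 6−12=-6≡20 → u
s(18): 18−12=6 → g
h(7): 7−12=-5≡21 → v
b(1): 1−12=-11≡15 → p
s(18): 18−12=6 → g

bzjgofhorugvpg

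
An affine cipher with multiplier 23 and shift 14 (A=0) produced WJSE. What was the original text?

GTQM

The inverse of 23 mod 26 is 17, since 23·17=391≡1. Apply D(y)=17·(y−14) mod 26:
W(22): 17·(22−14)=136≡6 → G
J(9): 17·(9−14)=-85≡19 → T
S(18): 17·(18−14)=68≡16 → Q
E(4): 17·(4−14)=-170≡12 → M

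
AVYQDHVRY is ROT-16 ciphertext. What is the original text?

KFIANRFBI

A(0): 0−16=-16≡10 → K
V(21): 21−16=5 → F
Y(24): 24−16=8 → I
Q(16): 16−16=0 → A
D(3): 3−16=-13≡13 → N
H(7): 7−16=-9≡17 → R
V(21): 21−16=5 → F
R(17): 17−16=1 → B
Y(24): 24−16=8 → I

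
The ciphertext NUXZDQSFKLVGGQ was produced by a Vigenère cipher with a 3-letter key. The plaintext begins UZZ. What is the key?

TVY

Subtract each crib letter from the matching ciphertext letter (mod 26):
N(13)−U(20)=-7≡19 → T
U(20)−Z(25)=-5≡21 → V
X(23)−Z(25)=-2≡24 → Y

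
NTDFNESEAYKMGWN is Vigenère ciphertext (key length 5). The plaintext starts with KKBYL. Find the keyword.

DJCHC

Subtract each crib letter from the matching ciphertext letter (mod 26):
N(13)−K(10)=3 → D
T(19)−K(10)=9 → J
D(3)−B(1)=2 → C
F(5)−Y(24)=-19≡7 → H
N(13)−L(11)=2 → C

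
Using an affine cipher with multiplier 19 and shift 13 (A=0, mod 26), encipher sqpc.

s(18): 19·18+13=355≡17 → r
q(16): 19·16+13=317≡5 → f
p(15): 19·15+13=298≡12 → m
c(2): 19·2+13=51≡25 → z

rfmz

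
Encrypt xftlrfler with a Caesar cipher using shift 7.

emasymsly

x(23): 23+7=30≡4 → e
f(5): 5+7=12 → m
t(19): 19+7=26≡0 → a
l(11): 11+7=18 → s
r(17): 17+7=24 → y
f(5): 5+7=12 → m
l(11): 11+7=18 → s
e(4): 4+7=11 → l
r(17): 17+7=24 → y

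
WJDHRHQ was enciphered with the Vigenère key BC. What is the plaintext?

VHCFQFP

Repeat the key across the ciphertext: BCBCBCB
W(22)−B(1): 21 → V
J(9)−C(2): 7 → H
D(3)−B(1): 2 → C
H(7)−C(2): 5 → F
R(17)−B(1): 16 → Q
H(7)−C(2): 5 → F
Q(16)−B(1): 15 → P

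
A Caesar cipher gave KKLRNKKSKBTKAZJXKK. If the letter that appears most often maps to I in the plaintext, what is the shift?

2

The most frequent ciphertext letter is K (appears 8 times).
K is position 10; I is position 8.
Shift = 2.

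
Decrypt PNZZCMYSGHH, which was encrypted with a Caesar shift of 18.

XVHHKUGAOPP

P(15): 15−18=-3≡23 → X
N(13): 13−18=-5≡21 → V
Z(25): 25−18=7 → H
Z(25): 25−18=7 → H
C(2): 2−18=-16≡10 → K
M(12): 12−18=-6≡20 → U
Y(24): 24−18=6 → G
S(18): 18−18=0 → A
G(6): 6−18=-12≡14 → O
H(7): 7−18=-11≡15 → P
H(7): 7−18=-11≡15 → P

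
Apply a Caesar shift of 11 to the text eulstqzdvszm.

e(4): 4+11=15 → p
u(20): 20+11=31≡5 → f
l(11): 11+11=22 → w
s(18): 18+11=29≡3 → d
t(19): 19+11=30≡4 → e
q(16): 16+11=27≡1 → b
z(25): 25+11=36≡10 → k
d(3): 3+11=14 → o
v(21): 21+11=32≡6 → g
s(18): 18+11=29≡3 → d
z(25): 25+11=36≡10 → k
m(12): 12+11=23 → x

pfwdebkogdkx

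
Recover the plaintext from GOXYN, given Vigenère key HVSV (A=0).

ZTFDG

Repeat the key across the ciphertext: HVSVH
G(6)−H(7): -1≡25 → Z
O(14)−V(21): -7≡19 → T
X(23)−S(18): 5 → F
Y(24)−V(21): 3 → D
N(13)−H(7): 6 → G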